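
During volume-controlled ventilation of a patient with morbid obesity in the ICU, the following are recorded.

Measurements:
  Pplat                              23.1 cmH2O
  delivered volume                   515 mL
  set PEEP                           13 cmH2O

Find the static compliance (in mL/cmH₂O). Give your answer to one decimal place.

Cstat = Vt / (Pplat − PEEP) = 515 / (23.1 − 13) = 515 / 10.1 = 50.99 mL/cmH2O.

51.0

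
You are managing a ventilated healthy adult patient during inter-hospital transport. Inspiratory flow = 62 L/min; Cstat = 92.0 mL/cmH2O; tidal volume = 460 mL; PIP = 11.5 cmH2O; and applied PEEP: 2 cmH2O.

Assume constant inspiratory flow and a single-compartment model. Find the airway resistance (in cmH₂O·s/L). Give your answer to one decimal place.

Flow: 62 L/min ÷ 60 = 1.0333 L/s.
Equation of motion (constant flow): PIP = Vt/C + R·V̇ + PEEP.
R·V̇ = PIP − Vt/C − PEEP = 11.5 − 460/92.0 − 2 = 11.5 − 5.0 − 2 = 4.5 cmH2O.
R = 4.5 / 1.0333 = 4.355 cmH2O·s/L.

4.4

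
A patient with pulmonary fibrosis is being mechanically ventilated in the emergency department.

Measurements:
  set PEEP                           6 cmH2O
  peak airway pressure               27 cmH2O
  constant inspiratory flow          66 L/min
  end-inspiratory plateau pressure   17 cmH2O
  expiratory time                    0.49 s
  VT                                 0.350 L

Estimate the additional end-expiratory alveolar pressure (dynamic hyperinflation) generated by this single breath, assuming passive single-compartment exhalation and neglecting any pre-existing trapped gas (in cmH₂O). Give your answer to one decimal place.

2.0

Flow: 66 L/min ÷ 60 = 1.1 L/s.
R = (PIP − Pplat)/V̇ = (27 − 17) / 1.1 = 10.0/1.1 = 9.091 cmH2O·s/L.
C = Vt/(Pplat − PEEP) = 350.0 / (17 − 6) = 350.0/11.0 = 31.818 mL/cmH2O.
τ = R × C = 9.091 × 0.03182 L/cmH2O = 0.2893 s.
Fraction remaining = e^(−Te/τ) = e^(−0.49/0.2893) = 0.1838; trapped volume = 350.0 × 0.1838 = 64.33 mL.
Additional alveolar pressure from trapping ≈ V_trapped / C = 64.33 / 31.818 = 2.022 cmH2O.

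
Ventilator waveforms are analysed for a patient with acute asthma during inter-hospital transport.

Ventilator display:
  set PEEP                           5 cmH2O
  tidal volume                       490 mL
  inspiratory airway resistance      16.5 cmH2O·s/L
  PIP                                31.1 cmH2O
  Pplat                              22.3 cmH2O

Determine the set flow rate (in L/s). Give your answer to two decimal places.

flow = (PIP − Pplat) / Raw = 8.8 / 16.5 = 0.5333 L/s.

0.53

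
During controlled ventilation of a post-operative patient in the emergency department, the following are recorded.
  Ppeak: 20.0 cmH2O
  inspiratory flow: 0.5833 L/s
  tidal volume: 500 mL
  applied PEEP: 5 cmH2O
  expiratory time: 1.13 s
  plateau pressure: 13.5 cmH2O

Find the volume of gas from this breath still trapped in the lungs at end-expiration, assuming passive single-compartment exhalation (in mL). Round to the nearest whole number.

89

R = (PIP − Pplat)/V̇ = (20.0 − 13.5) / 0.5833 = 6.5/0.5833 = 11.143 cmH2O·s/L.
C = Vt/(Pplat − PEEP) = 500.0 / (13.5 − 5) = 500.0/8.5 = 58.824 mL/cmH2O.
τ = R × C = 11.143 × 0.05882 L/cmH2O = 0.6554 s.
Fraction remaining = e^(−Te/τ) = e^(−1.13/0.6554) = 0.1783.
Trapped volume = 500.0 × 0.1783 = 89.15 mL.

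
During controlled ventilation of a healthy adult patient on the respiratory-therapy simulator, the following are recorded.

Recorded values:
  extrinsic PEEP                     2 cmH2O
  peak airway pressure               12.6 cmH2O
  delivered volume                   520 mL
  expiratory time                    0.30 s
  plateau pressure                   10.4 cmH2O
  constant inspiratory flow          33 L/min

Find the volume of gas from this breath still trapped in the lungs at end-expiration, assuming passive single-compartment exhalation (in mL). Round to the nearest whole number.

Flow: 33 L/min ÷ 60 = 0.55 L/s.
R = (PIP − Pplat)/V̇ = (12.6 − 10.4) / 0.55 = 2.2/0.55 = 4.0 cmH2O·s/L.
C = Vt/(Pplat − PEEP) = 520.0 / (10.4 − 2) = 520.0/8.4 = 61.905 mL/cmH2O.
τ = R × C = 4.0 × 0.06191 L/cmH2O = 0.2476 s.
Fraction remaining = e^(−Te/τ) = e^(−0.30/0.2476) = 0.2977.
Trapped volume = 520.0 × 0.2977 = 154.8 mL.

155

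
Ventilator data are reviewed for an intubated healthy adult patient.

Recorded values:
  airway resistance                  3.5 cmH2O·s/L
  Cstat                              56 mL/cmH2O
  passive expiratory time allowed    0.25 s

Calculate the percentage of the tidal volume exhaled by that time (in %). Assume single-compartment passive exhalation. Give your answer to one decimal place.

τ = R × C = 3.5 × 56 mL/cmH2O = 3.5 × 0.056 L/cmH2O = 0.196 s.
Passive exhalation: V(t)/V₀ = e^(−t/τ) = e^(−0.25/0.196) = 0.2793.
Fraction exhaled = 1 − 0.2793 = 0.7207 → 72.07%.

72.1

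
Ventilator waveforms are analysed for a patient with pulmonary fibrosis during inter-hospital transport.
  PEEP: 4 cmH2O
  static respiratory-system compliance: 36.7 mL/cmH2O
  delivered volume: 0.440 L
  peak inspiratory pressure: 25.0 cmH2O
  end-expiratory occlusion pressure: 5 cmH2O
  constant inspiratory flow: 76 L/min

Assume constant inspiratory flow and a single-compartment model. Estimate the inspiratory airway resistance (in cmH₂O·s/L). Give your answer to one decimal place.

6.3

Flow: 76 L/min ÷ 60 = 1.2667 L/s.
Total PEEP = 5 cmH2O (set 4 + intrinsic 1); this is the baseline alveolar pressure.
Equation of motion (constant flow): PIP = Vt/C + R·V̇ + PEEP.
R·V̇ = PIP − Vt/C − PEEP = 25.0 − 440/36.7 − 5 = 25.0 − 11.989 − 5 = 8.011 cmH2O.
R = 8.011 / 1.2667 = 6.324 cmH2O·s/L.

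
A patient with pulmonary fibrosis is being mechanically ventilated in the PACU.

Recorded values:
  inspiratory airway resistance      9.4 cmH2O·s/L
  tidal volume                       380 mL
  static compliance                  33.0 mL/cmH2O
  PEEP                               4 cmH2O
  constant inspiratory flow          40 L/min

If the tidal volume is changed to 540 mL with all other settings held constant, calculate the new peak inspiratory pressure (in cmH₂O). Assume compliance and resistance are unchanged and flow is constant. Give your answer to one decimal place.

26.6

Flow: 40 L/min ÷ 60 = 0.6667 L/s.
PIP = Vt/C + R·V̇ + PEEP (constant-flow equation of motion).
Only the elastic term changes: ΔPIP = ΔVt / C = (540 − 380) / 33.0 = 4.848 cmH2O.
Original PIP = 380/33.0 + 9.4×0.6667 + 4 = 21.782 cmH2O; new PIP = 21.782 + (4.848) = 26.63 cmH2O.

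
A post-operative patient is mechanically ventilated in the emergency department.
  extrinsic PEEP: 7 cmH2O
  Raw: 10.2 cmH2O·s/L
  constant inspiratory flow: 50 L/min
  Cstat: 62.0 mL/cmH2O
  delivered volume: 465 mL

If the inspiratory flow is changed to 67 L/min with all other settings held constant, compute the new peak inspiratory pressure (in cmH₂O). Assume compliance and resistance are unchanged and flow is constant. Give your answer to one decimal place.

Flow: 50 L/min ÷ 60 = 0.8333 L/s.
New flow: 67 L/min ÷ 60 = 1.1167 L/s.
PIP = Vt/C + R·V̇ + PEEP (constant-flow equation of motion).
Only the resistive term changes: ΔPIP = R × ΔV̇ = 10.2 × (1.1167 − 0.8333) = 10.2 × 0.2834 = 2.891 cmH2O.
Original PIP = 465/62.0 + 10.2×0.8333 + 7 = 23.0 cmH2O; new PIP = 23.0 + (2.891) = 25.891 cmH2O.

25.9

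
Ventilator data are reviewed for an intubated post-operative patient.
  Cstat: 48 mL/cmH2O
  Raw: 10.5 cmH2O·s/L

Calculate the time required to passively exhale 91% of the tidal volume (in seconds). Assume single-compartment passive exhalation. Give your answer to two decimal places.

τ = R × C = 10.5 × 48 mL/cmH2O = 10.5 × 0.048 L/cmH2O = 0.504 s.
Exhaled fraction f = 1 − e^(−t/τ) → t = −τ·ln(1 − f) = −0.504·ln(0.09) = 1.214 s.

1.21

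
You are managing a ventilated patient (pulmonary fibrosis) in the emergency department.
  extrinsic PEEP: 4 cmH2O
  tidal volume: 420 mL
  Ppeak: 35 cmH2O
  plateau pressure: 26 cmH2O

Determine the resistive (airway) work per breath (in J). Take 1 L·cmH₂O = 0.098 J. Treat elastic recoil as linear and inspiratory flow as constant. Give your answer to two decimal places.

With constant inspiratory flow the resistive pressure is constant at PIP − Pplat = 35 − 26 = 9.0 cmH2O, so resistive work = 9.0 × 0.420 = 3.78 L·cmH2O.
× 0.098 J/(L·cmH2O) → 0.3704 J.

0.37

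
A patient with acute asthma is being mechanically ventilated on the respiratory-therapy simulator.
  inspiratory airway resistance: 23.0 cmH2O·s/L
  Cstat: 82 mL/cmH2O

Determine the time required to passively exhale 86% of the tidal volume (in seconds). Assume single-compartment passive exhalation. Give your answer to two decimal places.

τ = R × C = 23.0 × 82 mL/cmH2O = 23.0 × 0.082 L/cmH2O = 1.886 s.
Exhaled fraction f = 1 − e^(−t/τ) → t = −τ·ln(1 − f) = −1.886·ln(0.14) = 3.708 s.

3.71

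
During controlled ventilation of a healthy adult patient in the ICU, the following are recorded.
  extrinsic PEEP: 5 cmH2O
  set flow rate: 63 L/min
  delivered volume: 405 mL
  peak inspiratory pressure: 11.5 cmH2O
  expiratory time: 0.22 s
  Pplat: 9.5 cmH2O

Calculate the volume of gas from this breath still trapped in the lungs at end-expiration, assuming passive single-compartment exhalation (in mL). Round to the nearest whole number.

Flow: 63 L/min ÷ 60 = 1.05 L/s.
R = (PIP − Pplat)/V̇ = (11.5 − 9.5) / 1.05 = 2.0/1.05 = 1.905 cmH2O·s/L.
C = Vt/(Pplat − PEEP) = 405.0 / (9.5 − 5) = 405.0/4.5 = 90.0 mL/cmH2O.
τ = R × C = 1.905 × 0.09 L/cmH2O = 0.1715 s.
Fraction remaining = e^(−Te/τ) = e^(−0.22/0.1715) = 0.2773.
Trapped volume = 405.0 × 0.2773 = 112.31 mL.

112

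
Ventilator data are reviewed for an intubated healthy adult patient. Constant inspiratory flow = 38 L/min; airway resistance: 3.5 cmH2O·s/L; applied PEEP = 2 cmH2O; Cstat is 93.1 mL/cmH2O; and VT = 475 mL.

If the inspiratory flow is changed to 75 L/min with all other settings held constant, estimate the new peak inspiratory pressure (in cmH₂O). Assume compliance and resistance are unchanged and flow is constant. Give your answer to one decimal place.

Flow: 38 L/min ÷ 60 = 0.6333 L/s.
New flow: 75 L/min ÷ 60 = 1.25 L/s.
PIP = Vt/C + R·V̇ + PEEP (constant-flow equation of motion).
Only the resistive term changes: ΔPIP = R × ΔV̇ = 3.5 × (1.25 − 0.6333) = 3.5 × 0.6167 = 2.158 cmH2O.
Original PIP = 475/93.1 + 3.5×0.6333 + 2 = 9.319 cmH2O; new PIP = 9.319 + (2.158) = 11.477 cmH2O.

11.5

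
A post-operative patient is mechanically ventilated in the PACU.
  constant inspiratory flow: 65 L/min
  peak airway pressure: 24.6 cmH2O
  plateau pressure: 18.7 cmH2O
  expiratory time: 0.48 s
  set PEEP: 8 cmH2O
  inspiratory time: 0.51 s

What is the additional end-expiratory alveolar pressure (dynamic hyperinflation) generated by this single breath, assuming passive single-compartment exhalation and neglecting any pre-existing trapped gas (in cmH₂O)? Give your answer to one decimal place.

1.9

Flow: 65 L/min ÷ 60 = 1.0833 L/s.
Vt = flow × Ti = 1.0833 L/s × 0.51 s × 1000 mL/L = 552.48 mL.
R = (PIP − Pplat)/V̇ = (24.6 − 18.7) / 1.0833 = 5.9/1.0833 = 5.446 cmH2O·s/L.
C = Vt/(Pplat − PEEP) = 552.48 / (18.7 − 8) = 552.48/10.7 = 51.634 mL/cmH2O.
τ = R × C = 5.446 × 0.05163 L/cmH2O = 0.2812 s.
Fraction remaining = e^(−Te/τ) = e^(−0.48/0.2812) = 0.1814; trapped volume = 552.48 × 0.1814 = 100.22 mL.
Additional alveolar pressure from trapping ≈ V_trapped / C = 100.22 / 51.634 = 1.941 cmH2O.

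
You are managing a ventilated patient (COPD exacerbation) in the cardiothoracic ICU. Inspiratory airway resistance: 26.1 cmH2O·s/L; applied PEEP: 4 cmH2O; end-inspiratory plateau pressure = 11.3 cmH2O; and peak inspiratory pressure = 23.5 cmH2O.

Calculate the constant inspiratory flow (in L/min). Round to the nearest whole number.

28

flow = (PIP − Pplat) / Raw = (23.5 − 11.3) / 26.1 = 0.4674 L/s × 60 = 28.044 L/min.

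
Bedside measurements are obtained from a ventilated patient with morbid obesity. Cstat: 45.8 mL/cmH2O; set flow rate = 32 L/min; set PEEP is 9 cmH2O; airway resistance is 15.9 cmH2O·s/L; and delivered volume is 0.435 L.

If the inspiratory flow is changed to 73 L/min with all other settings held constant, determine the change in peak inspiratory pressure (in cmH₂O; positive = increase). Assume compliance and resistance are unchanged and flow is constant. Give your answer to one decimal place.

Flow: 32 L/min ÷ 60 = 0.5333 L/s.
New flow: 73 L/min ÷ 60 = 1.2167 L/s.
PIP = Vt/C + R·V̇ + PEEP (constant-flow equation of motion).
Only the resistive term changes: ΔPIP = R × ΔV̇ = 15.9 × (1.2167 − 0.5333) = 15.9 × 0.6834 = 10.866 cmH2O.

10.9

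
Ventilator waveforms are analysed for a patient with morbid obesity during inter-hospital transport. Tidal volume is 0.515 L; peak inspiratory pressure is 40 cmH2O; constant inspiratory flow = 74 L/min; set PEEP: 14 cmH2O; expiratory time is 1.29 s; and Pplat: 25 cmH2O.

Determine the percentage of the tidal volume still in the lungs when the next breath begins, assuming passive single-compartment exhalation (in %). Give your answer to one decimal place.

Flow: 74 L/min ÷ 60 = 1.2333 L/s.
R = (PIP − Pplat)/V̇ = (40 − 25) / 1.2333 = 15.0/1.2333 = 12.162 cmH2O·s/L.
C = Vt/(Pplat − PEEP) = 515.0 / (25 − 14) = 515.0/11.0 = 46.818 mL/cmH2O.
τ = R × C = 12.162 × 0.04682 L/cmH2O = 0.5694 s.
Fraction remaining at end-expiration = e^(−Te/τ) = e^(−1.29/0.5694) = 0.1038 → 10.38%.

10.4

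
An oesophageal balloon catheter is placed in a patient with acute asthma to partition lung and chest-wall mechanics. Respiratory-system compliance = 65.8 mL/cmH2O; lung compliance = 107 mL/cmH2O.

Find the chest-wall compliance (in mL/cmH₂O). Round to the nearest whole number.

171

1/Ccw = 1/Crs − 1/CL.
1/Ccw = 1/65.8 − 1/107 = 0.005852.
Ccw = 170.88 mL/cmH2O.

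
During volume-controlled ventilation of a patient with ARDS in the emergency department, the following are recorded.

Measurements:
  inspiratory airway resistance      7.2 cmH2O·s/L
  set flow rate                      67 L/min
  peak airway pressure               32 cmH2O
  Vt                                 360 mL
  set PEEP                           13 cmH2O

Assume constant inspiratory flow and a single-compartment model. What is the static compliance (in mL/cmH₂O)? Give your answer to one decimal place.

32.8

Flow: 67 L/min ÷ 60 = 1.1167 L/s.
Equation of motion (constant flow): PIP = Vt/C + R·V̇ + PEEP.
Vt/C = PIP − R·V̇ − PEEP = 32 − 7.2×1.1167 − 13 = 32 − 8.04 − 13 = 10.96 cmH2O.
C = Vt / 10.96 = 360 / 10.96 = 32.847 mL/cmH2O.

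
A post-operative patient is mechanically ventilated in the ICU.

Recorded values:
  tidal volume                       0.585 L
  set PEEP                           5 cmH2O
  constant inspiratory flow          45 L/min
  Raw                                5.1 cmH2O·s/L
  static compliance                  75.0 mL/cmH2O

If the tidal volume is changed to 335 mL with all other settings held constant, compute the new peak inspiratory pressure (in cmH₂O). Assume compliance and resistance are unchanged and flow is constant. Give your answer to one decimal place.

Flow: 45 L/min ÷ 60 = 0.75 L/s.
PIP = Vt/C + R·V̇ + PEEP (constant-flow equation of motion).
Only the elastic term changes: ΔPIP = ΔVt / C = (335 − 585) / 75.0 = -3.333 cmH2O.
Original PIP = 585/75.0 + 5.1×0.75 + 5 = 16.625 cmH2O; new PIP = 16.625 + (-3.333) = 13.292 cmH2O.

13.3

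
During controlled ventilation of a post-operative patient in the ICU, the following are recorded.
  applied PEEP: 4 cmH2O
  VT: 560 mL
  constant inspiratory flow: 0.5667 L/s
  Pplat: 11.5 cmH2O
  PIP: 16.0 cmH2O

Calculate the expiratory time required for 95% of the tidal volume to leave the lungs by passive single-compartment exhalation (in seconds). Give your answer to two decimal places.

1.78

R = (PIP − Pplat)/V̇ = (16.0 − 11.5) / 0.5667 = 4.5/0.5667 = 7.941 cmH2O·s/L.
C = Vt/(Pplat − PEEP) = 560.0 / (11.5 − 4) = 560.0/7.5 = 74.667 mL/cmH2O.
τ = R × C = 7.941 × 0.07467 L/cmH2O = 0.593 s.
t = −τ·ln(1 − 0.95) = −0.593·ln(0.05) = 1.776 s.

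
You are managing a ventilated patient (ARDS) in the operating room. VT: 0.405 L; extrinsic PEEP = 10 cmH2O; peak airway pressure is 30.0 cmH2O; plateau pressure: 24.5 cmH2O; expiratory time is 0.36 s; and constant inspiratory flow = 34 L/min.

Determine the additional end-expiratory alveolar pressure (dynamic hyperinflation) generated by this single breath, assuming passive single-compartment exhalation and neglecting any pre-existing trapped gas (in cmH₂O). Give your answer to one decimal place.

Flow: 34 L/min ÷ 60 = 0.5667 L/s.
R = (PIP − Pplat)/V̇ = (30.0 − 24.5) / 0.5667 = 5.5/0.5667 = 9.705 cmH2O·s/L.
C = Vt/(Pplat − PEEP) = 405.0 / (24.5 − 10) = 405.0/14.5 = 27.931 mL/cmH2O.
τ = R × C = 9.705 × 0.02793 L/cmH2O = 0.2711 s.
Fraction remaining = e^(−Te/τ) = e^(−0.36/0.2711) = 0.265; trapped volume = 405.0 × 0.265 = 107.33 mL.
Additional alveolar pressure from trapping ≈ V_trapped / C = 107.33 / 27.931 = 3.843 cmH2O.

3.8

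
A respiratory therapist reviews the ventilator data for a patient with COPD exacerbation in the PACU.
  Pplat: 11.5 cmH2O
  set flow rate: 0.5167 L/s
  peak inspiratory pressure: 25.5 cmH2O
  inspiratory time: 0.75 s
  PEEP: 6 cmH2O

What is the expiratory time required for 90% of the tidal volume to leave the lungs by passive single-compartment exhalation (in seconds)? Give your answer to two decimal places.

4.40

Vt = flow × Ti = 0.5167 L/s × 0.75 s × 1000 mL/L = 387.53 mL.
R = (PIP − Pplat)/V̇ = (25.5 − 11.5) / 0.5167 = 14.0/0.5167 = 27.095 cmH2O·s/L.
C = Vt/(Pplat − PEEP) = 387.53 / (11.5 − 6) = 387.53/5.5 = 70.46 mL/cmH2O.
τ = R × C = 27.095 × 0.07046 L/cmH2O = 1.909 s.
t = −τ·ln(1 − 0.90) = −1.909·ln(0.1) = 4.396 s.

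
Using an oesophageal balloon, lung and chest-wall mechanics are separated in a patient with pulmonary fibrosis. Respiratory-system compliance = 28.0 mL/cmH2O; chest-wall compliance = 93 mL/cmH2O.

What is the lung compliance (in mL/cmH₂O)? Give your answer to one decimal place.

40.1

1/CL = 1/Crs − 1/Ccw.
1/CL = 1/28.0 − 1/93 = 0.02496.
CL = 40.064 mL/cmH2O.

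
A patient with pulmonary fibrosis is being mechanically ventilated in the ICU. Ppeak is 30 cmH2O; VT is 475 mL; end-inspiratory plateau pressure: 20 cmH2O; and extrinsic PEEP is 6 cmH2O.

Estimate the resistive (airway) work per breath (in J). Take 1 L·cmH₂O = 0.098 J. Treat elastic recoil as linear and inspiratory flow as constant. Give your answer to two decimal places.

With constant inspiratory flow the resistive pressure is constant at PIP − Pplat = 30 − 20 = 10.0 cmH2O, so resistive work = 10.0 × 0.475 = 4.75 L·cmH2O.
× 0.098 J/(L·cmH2O) → 0.4655 J.

0.47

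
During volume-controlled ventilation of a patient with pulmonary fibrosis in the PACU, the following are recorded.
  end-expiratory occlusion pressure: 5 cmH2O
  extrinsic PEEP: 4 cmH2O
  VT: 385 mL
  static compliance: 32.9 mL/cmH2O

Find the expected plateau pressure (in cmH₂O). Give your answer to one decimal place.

End-expiratory occlusion gives total PEEP = 5 cmH2O (intrinsic PEEP = 5 − 4 = 1). Use total PEEP for the elastic gradient.
Pplat = PEEPtotal + Vt / Cstat = 5 + 385 / 32.9 = 5 + 11.702 = 16.702 cmH2O.

16.7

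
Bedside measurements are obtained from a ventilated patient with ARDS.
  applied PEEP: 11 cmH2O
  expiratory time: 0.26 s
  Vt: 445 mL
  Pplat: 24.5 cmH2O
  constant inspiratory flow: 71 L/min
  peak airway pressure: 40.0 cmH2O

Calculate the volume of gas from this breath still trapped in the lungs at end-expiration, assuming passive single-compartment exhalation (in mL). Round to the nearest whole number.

Flow: 71 L/min ÷ 60 = 1.1833 L/s.
R = (PIP − Pplat)/V̇ = (40.0 − 24.5) / 1.1833 = 15.5/1.1833 = 13.099 cmH2O·s/L.
C = Vt/(Pplat − PEEP) = 445.0 / (24.5 − 11) = 445.0/13.5 = 32.963 mL/cmH2O.
τ = R × C = 13.099 × 0.03296 L/cmH2O = 0.4317 s.
Fraction remaining = e^(−Te/τ) = e^(−0.26/0.4317) = 0.5476.
Trapped volume = 445.0 × 0.5476 = 243.68 mL.

244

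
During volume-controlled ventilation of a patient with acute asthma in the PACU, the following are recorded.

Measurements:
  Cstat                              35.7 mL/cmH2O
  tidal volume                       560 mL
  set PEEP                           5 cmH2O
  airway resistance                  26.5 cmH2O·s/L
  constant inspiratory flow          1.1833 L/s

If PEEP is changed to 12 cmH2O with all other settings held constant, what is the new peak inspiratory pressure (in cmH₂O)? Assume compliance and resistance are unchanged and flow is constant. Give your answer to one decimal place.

PIP = Vt/C + R·V̇ + PEEP (constant-flow equation of motion).
Only the baseline term changes: ΔPIP = ΔPEEP = 12 − 5 = 7.0 cmH2O.
Original PIP = 560/35.7 + 26.5×1.1833 + 5 = 52.044 cmH2O; new PIP = 52.044 + (7.0) = 59.044 cmH2O.

59.0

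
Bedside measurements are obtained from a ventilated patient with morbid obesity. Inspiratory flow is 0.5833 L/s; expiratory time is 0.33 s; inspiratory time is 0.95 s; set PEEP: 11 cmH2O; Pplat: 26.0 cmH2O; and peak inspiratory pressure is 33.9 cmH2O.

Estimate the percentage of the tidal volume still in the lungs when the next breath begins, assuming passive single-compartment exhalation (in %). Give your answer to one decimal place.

Vt = flow × Ti = 0.5833 L/s × 0.95 s × 1000 mL/L = 554.14 mL.
R = (PIP − Pplat)/V̇ = (33.9 − 26.0) / 0.5833 = 7.9/0.5833 = 13.544 cmH2O·s/L.
C = Vt/(Pplat − PEEP) = 554.14 / (26.0 − 11) = 554.14/15.0 = 36.943 mL/cmH2O.
τ = R × C = 13.544 × 0.03694 L/cmH2O = 0.5003 s.
Fraction remaining at end-expiration = e^(−Te/τ) = e^(−0.33/0.5003) = 0.5171 → 51.71%.

51.7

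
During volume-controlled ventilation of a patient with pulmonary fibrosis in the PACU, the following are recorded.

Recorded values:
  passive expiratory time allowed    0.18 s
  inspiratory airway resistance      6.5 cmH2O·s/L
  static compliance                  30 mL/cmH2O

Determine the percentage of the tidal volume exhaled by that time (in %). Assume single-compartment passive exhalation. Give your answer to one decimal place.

60.3

τ = R × C = 6.5 × 30 mL/cmH2O = 6.5 × 0.030 L/cmH2O = 0.195 s.
Passive exhalation: V(t)/V₀ = e^(−t/τ) = e^(−0.18/0.195) = 0.3973.
Fraction exhaled = 1 − 0.3973 = 0.6027 → 60.27%.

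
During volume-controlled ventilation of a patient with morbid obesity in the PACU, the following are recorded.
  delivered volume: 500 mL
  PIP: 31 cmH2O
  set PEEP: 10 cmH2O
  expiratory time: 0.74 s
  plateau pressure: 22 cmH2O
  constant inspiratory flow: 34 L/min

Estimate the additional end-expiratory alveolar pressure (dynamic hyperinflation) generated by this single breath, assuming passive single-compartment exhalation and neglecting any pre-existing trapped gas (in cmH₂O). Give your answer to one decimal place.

Flow: 34 L/min ÷ 60 = 0.5667 L/s.
R = (PIP − Pplat)/V̇ = (31 − 22) / 0.5667 = 9.0/0.5667 = 15.881 cmH2O·s/L.
C = Vt/(Pplat − PEEP) = 500.0 / (22 − 10) = 500.0/12.0 = 41.667 mL/cmH2O.
τ = R × C = 15.881 × 0.04167 L/cmH2O = 0.6618 s.
Fraction remaining = e^(−Te/τ) = e^(−0.74/0.6618) = 0.3269; trapped volume = 500.0 × 0.3269 = 163.45 mL.
Additional alveolar pressure from trapping ≈ V_trapped / C = 163.45 / 41.667 = 3.923 cmH2O.

3.9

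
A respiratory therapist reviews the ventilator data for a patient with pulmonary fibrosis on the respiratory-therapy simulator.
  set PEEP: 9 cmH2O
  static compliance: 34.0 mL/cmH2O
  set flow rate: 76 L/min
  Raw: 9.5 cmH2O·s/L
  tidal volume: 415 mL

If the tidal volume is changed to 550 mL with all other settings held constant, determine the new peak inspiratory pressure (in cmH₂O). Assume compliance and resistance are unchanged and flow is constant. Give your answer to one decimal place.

37.2

Flow: 76 L/min ÷ 60 = 1.2667 L/s.
PIP = Vt/C + R·V̇ + PEEP (constant-flow equation of motion).
Only the elastic term changes: ΔPIP = ΔVt / C = (550 − 415) / 34.0 = 3.971 cmH2O.
Original PIP = 415/34.0 + 9.5×1.2667 + 9 = 33.24 cmH2O; new PIP = 33.24 + (3.971) = 37.211 cmH2O.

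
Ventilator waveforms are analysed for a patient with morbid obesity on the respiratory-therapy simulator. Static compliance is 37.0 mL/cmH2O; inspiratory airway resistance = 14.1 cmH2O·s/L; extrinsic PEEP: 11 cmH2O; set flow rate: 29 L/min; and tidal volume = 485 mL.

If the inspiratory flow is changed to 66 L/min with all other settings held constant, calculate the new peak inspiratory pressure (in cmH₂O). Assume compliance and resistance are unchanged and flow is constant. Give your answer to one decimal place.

Flow: 29 L/min ÷ 60 = 0.4833 L/s.
New flow: 66 L/min ÷ 60 = 1.1 L/s.
PIP = Vt/C + R·V̇ + PEEP (constant-flow equation of motion).
Only the resistive term changes: ΔPIP = R × ΔV̇ = 14.1 × (1.1 − 0.4833) = 14.1 × 0.6167 = 8.695 cmH2O.
Original PIP = 485/37.0 + 14.1×0.4833 + 11 = 30.923 cmH2O; new PIP = 30.923 + (8.695) = 39.618 cmH2O.

39.6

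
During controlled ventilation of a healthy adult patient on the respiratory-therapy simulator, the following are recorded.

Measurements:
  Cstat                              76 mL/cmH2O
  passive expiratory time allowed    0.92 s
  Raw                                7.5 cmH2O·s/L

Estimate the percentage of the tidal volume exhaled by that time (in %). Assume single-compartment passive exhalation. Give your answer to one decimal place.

80.1

τ = R × C = 7.5 × 76 mL/cmH2O = 7.5 × 0.076 L/cmH2O = 0.57 s.
Passive exhalation: V(t)/V₀ = e^(−t/τ) = e^(−0.92/0.57) = 0.1991.
Fraction exhaled = 1 − 0.1991 = 0.8009 → 80.09%.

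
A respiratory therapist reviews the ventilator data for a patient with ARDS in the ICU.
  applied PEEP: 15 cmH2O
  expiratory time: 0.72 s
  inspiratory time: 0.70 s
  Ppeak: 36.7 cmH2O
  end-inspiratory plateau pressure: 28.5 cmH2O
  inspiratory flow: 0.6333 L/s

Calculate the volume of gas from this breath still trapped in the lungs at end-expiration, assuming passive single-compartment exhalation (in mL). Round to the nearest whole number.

Vt = flow × Ti = 0.6333 L/s × 0.70 s × 1000 mL/L = 443.31 mL.
R = (PIP − Pplat)/V̇ = (36.7 − 28.5) / 0.6333 = 8.2/0.6333 = 12.948 cmH2O·s/L.
C = Vt/(Pplat − PEEP) = 443.31 / (28.5 − 15) = 443.31/13.5 = 32.838 mL/cmH2O.
τ = R × C = 12.948 × 0.03284 L/cmH2O = 0.4252 s.
Fraction remaining = e^(−Te/τ) = e^(−0.72/0.4252) = 0.1839.
Trapped volume = 443.31 × 0.1839 = 81.525 mL.

82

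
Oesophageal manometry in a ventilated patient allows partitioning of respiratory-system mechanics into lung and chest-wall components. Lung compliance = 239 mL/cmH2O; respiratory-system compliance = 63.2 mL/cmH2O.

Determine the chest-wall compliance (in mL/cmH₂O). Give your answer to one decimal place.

85.9

1/Ccw = 1/Crs − 1/CL.
1/Ccw = 1/63.2 − 1/239 = 0.01164.
Ccw = 85.911 mL/cmH2O.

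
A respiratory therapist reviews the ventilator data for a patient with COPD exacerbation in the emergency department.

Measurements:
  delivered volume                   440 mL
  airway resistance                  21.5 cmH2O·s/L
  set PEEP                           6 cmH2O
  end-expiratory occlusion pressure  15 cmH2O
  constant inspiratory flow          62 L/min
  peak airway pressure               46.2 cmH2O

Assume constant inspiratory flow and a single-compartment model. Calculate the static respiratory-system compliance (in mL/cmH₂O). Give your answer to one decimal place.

Flow: 62 L/min ÷ 60 = 1.0333 L/s.
Total PEEP = 15 cmH2O (set 6 + intrinsic 9); this is the baseline alveolar pressure.
Equation of motion (constant flow): PIP = Vt/C + R·V̇ + PEEP.
Vt/C = PIP − R·V̇ − PEEP = 46.2 − 21.5×1.0333 − 15 = 46.2 − 22.216 − 15 = 8.984 cmH2O.
C = Vt / 8.984 = 440 / 8.984 = 48.976 mL/cmH2O.

49.0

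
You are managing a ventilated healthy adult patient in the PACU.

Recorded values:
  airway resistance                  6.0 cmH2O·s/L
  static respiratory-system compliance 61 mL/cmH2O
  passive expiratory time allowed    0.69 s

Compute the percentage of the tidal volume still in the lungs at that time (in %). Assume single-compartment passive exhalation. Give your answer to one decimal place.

15.2

τ = R × C = 6.0 × 61 mL/cmH2O = 6.0 × 0.061 L/cmH2O = 0.366 s.
Passive exhalation: V(t)/V₀ = e^(−t/τ) = e^(−0.69/0.366) = 0.1518.
Fraction remaining = 0.1518 → 15.18%.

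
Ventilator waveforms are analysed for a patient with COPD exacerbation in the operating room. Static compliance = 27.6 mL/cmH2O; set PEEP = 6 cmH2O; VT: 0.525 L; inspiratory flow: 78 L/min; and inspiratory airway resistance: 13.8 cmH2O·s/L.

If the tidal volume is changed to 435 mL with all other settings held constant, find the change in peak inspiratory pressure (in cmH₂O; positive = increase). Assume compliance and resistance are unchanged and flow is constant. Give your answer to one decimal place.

PIP = Vt/C + R·V̇ + PEEP (constant-flow equation of motion).
Only the elastic term changes: ΔPIP = ΔVt / C = (435 − 525) / 27.6 = -3.261 cmH2O.

-3.3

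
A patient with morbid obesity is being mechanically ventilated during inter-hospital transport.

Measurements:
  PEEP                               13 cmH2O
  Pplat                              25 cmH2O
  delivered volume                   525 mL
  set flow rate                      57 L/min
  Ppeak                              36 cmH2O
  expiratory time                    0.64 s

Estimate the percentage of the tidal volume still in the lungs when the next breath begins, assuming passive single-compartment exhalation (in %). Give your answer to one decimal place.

Flow: 57 L/min ÷ 60 = 0.95 L/s.
R = (PIP − Pplat)/V̇ = (36 − 25) / 0.95 = 11.0/0.95 = 11.579 cmH2O·s/L.
C = Vt/(Pplat − PEEP) = 525.0 / (25 − 13) = 525.0/12.0 = 43.75 mL/cmH2O.
τ = R × C = 11.579 × 0.04375 L/cmH2O = 0.5066 s.
Fraction remaining at end-expiration = e^(−Te/τ) = e^(−0.64/0.5066) = 0.2827 → 28.27%.

28.3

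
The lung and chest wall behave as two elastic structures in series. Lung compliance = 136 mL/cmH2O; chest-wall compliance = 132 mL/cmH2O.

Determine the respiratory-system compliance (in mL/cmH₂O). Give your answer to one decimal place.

67.0

Lung and chest wall are elastances in series: 1/Crs = 1/CL + 1/Ccw.
1/Crs = 1/136 + 1/132 = 0.01493.
Crs = 66.979 mL/cmH2O.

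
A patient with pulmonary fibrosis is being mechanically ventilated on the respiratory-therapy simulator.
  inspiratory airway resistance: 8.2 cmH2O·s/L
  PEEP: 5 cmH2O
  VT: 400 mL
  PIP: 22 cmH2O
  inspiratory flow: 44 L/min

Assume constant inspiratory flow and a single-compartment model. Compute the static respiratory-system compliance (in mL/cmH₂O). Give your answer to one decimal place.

Flow: 44 L/min ÷ 60 = 0.7333 L/s.
Equation of motion (constant flow): PIP = Vt/C + R·V̇ + PEEP.
Vt/C = PIP − R·V̇ − PEEP = 22 − 8.2×0.7333 − 5 = 22 − 6.013 − 5 = 10.987 cmH2O.
C = Vt / 10.987 = 400 / 10.987 = 36.407 mL/cmH2O.

36.4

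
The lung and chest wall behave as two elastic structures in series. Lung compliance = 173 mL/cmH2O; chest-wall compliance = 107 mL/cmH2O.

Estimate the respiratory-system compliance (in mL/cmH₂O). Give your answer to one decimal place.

Lung and chest wall are elastances in series: 1/Crs = 1/CL + 1/Ccw.
1/Crs = 1/173 + 1/107 = 0.01513.
Crs = 66.094 mL/cmH2O.

66.1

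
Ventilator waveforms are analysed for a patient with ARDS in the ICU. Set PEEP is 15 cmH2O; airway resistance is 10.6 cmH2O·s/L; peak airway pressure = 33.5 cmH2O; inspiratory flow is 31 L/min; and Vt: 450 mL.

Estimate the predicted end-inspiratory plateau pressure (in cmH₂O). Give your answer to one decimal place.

Flow: 31 L/min ÷ 60 = 0.5167 L/s.
Pplat = PIP − Raw × flow = 33.5 − 10.6 × 0.5167 = 33.5 − 5.477 = 28.023 cmH2O.

28.0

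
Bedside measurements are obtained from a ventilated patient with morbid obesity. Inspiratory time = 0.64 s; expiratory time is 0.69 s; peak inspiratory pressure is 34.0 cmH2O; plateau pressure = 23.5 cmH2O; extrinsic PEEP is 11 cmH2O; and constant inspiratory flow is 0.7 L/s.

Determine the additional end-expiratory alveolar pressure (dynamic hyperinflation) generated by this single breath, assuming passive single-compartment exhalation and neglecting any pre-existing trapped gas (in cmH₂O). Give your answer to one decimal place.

Vt = flow × Ti = 0.7 L/s × 0.64 s × 1000 mL/L = 448.0 mL.
R = (PIP − Pplat)/V̇ = (34.0 − 23.5) / 0.7 = 10.5/0.7 = 15.0 cmH2O·s/L.
C = Vt/(Pplat − PEEP) = 448.0 / (23.5 − 11) = 448.0/12.5 = 35.84 mL/cmH2O.
τ = R × C = 15.0 × 0.03584 L/cmH2O = 0.5376 s.
Fraction remaining = e^(−Te/τ) = e^(−0.69/0.5376) = 0.2771; trapped volume = 448.0 × 0.2771 = 124.14 mL.
Additional alveolar pressure from trapping ≈ V_trapped / C = 124.14 / 35.84 = 3.464 cmH2O.

3.5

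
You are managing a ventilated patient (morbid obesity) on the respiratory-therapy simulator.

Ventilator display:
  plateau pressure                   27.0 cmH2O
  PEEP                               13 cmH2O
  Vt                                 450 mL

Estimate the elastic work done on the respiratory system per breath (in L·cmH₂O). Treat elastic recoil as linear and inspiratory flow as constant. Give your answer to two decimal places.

3.15

Elastic work ≈ ½ × (Pplat − PEEP) × Vt = 0.5 × (27.0 − 13) × 0.450 L = 0.5 × 14.0 × 0.450 = 3.15 L·cmH2O.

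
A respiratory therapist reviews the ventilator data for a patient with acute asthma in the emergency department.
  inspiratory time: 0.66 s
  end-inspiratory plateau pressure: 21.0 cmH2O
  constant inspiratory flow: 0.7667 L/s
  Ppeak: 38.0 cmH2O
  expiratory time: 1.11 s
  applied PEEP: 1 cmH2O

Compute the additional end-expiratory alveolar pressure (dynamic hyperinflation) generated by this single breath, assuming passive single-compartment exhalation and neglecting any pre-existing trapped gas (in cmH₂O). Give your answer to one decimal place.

2.8

Vt = flow × Ti = 0.7667 L/s × 0.66 s × 1000 mL/L = 506.02 mL.
R = (PIP − Pplat)/V̇ = (38.0 − 21.0) / 0.7667 = 17.0/0.7667 = 22.173 cmH2O·s/L.
C = Vt/(Pplat − PEEP) = 506.02 / (21.0 − 1) = 506.02/20.0 = 25.301 mL/cmH2O.
τ = R × C = 22.173 × 0.0253 L/cmH2O = 0.561 s.
Fraction remaining = e^(−Te/τ) = e^(−1.11/0.561) = 0.1383; trapped volume = 506.02 × 0.1383 = 69.983 mL.
Additional alveolar pressure from trapping ≈ V_trapped / C = 69.983 / 25.301 = 2.766 cmH2O.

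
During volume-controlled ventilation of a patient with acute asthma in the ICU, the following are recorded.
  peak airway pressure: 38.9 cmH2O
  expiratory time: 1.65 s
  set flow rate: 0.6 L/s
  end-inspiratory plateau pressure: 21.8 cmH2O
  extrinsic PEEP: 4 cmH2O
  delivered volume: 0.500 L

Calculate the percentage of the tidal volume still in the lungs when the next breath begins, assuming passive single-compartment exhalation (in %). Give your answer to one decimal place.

R = (PIP − Pplat)/V̇ = (38.9 − 21.8) / 0.6 = 17.1/0.6 = 28.5 cmH2O·s/L.
C = Vt/(Pplat − PEEP) = 500.0 / (21.8 − 4) = 500.0/17.8 = 28.09 mL/cmH2O.
τ = R × C = 28.5 × 0.02809 L/cmH2O = 0.8006 s.
Fraction remaining at end-expiration = e^(−Te/τ) = e^(−1.65/0.8006) = 0.1273 → 12.73%.

12.7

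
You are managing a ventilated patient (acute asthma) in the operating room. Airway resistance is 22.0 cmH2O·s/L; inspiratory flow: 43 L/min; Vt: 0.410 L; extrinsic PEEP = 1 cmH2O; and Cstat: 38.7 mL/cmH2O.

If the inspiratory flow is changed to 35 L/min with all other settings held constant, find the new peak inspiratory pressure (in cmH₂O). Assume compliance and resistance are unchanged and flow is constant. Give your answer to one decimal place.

24.4

Flow: 43 L/min ÷ 60 = 0.7167 L/s.
New flow: 35 L/min ÷ 60 = 0.5833 L/s.
PIP = Vt/C + R·V̇ + PEEP (constant-flow equation of motion).
Only the resistive term changes: ΔPIP = R × ΔV̇ = 22.0 × (0.5833 − 0.7167) = 22.0 × -0.1334 = -2.935 cmH2O.
Original PIP = 410/38.7 + 22.0×0.7167 + 1 = 27.362 cmH2O; new PIP = 27.362 + (-2.935) = 24.427 cmH2O.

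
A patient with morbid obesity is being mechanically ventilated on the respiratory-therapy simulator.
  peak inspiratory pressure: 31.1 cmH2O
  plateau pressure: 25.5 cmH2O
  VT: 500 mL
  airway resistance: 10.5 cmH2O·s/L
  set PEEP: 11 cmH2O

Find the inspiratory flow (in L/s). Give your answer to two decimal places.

0.53

flow = (PIP − Pplat) / Raw = 5.6 / 10.5 = 0.5333 L/s.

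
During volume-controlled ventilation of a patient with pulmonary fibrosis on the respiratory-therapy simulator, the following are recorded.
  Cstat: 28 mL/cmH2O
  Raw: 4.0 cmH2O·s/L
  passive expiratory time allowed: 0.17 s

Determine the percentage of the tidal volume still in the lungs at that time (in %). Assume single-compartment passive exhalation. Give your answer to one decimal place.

21.9

τ = R × C = 4.0 × 28 mL/cmH2O = 4.0 × 0.028 L/cmH2O = 0.112 s.
Passive exhalation: V(t)/V₀ = e^(−t/τ) = e^(−0.17/0.112) = 0.2192.
Fraction remaining = 0.2192 → 21.92%.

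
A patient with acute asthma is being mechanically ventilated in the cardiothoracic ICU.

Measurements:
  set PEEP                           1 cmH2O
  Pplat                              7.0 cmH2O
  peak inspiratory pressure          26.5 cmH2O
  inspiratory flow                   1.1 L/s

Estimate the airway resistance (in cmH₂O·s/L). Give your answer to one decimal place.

17.7

Raw = (PIP − Pplat) / flow = (26.5 − 7.0) / 1.1 = 19.5 / 1.1 = 17.727 cmH2O·s/L.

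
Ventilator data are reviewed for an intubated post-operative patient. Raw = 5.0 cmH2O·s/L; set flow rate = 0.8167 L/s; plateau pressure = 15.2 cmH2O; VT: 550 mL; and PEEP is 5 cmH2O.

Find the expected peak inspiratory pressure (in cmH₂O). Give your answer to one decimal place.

PIP = Pplat + Raw × flow = 15.2 + 5.0 × 0.8167 = 15.2 + 4.084 = 19.284 cmH2O.

19.3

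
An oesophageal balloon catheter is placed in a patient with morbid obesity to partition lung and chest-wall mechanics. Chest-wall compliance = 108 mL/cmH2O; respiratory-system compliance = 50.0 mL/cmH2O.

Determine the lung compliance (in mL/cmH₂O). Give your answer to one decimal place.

1/CL = 1/Crs − 1/Ccw.
1/CL = 1/50.0 − 1/108 = 0.01074.
CL = 93.11 mL/cmH2O.

93.1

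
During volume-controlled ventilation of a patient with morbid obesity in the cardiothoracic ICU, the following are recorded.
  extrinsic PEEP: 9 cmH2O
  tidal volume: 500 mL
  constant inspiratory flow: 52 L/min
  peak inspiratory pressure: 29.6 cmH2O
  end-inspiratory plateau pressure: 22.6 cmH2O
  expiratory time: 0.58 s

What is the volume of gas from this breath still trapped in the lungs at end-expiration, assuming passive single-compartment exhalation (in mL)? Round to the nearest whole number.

71

Flow: 52 L/min ÷ 60 = 0.8667 L/s.
R = (PIP − Pplat)/V̇ = (29.6 − 22.6) / 0.8667 = 7.0/0.8667 = 8.077 cmH2O·s/L.
C = Vt/(Pplat − PEEP) = 500.0 / (22.6 − 9) = 500.0/13.6 = 36.765 mL/cmH2O.
τ = R × C = 8.077 × 0.03677 L/cmH2O = 0.297 s.
Fraction remaining = e^(−Te/τ) = e^(−0.58/0.297) = 0.1419.
Trapped volume = 500.0 × 0.1419 = 70.95 mL.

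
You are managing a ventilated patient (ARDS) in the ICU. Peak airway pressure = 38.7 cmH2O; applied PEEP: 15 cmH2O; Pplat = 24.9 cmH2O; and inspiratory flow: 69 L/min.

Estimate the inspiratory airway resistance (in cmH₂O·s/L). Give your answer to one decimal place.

12.0

Flow: 69 L/min ÷ 60 = 1.15 L/s.
Raw = (PIP − Pplat) / flow = (38.7 − 24.9) / 1.15 = 13.8 / 1.15 = 12.0 cmH2O·s/L.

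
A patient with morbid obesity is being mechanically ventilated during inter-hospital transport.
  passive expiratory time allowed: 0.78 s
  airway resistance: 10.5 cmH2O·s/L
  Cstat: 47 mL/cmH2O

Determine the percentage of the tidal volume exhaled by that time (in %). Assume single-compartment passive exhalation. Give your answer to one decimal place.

τ = R × C = 10.5 × 47 mL/cmH2O = 10.5 × 0.047 L/cmH2O = 0.4935 s.
Passive exhalation: V(t)/V₀ = e^(−t/τ) = e^(−0.78/0.4935) = 0.2059.
Fraction exhaled = 1 − 0.2059 = 0.7941 → 79.41%.

79.4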